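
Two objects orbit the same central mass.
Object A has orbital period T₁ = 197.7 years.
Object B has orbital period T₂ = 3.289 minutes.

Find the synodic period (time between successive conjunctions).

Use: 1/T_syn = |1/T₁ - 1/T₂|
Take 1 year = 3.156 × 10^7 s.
T₁ = 197.7 years = 6.23941 × 10^9 s
T₂ = 3.289 minutes = 197.34 s
1/T₁ = 1.60272 × 10^-10 s⁻¹
1/T₂ = 0.0050674 s⁻¹
|1/T₁ − 1/T₂| = 0.0050674 s⁻¹
T_syn = 1 / |1/T₁ − 1/T₂| = 197.34 s ≈ 3.289 minutes

Final answer: T_syn = 3.289 minutes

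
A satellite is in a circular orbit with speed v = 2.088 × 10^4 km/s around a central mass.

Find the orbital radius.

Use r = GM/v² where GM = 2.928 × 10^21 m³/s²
v = 2.088 × 10^4 km/s = 2.088 × 10^7 m/s
GM = 2.928 × 10^21 m³/s²
v² = 4.35974 × 10^14 m²/s²
r = GM/v² = (2.928 × 10^21) / (4.35974 × 10^14) = 6.71599 × 10^6 m ≈ 6.716 × 10^6 m

Final answer: 6.716 × 10^6 m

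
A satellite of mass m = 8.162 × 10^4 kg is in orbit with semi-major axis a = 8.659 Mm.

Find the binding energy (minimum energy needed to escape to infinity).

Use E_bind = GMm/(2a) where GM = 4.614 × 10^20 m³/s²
a = 8.659 Mm = 8.659 × 10^6 m
GM = 4.614 × 10^20 m³/s²
m = 8.162 × 10^4 kg
GMm = 4.614 × 10^20 × 81620 = 3.76595 × 10^25 m³·kg/s²
2a = 1.7318 × 10^7 m
E_bind = GMm/(2a) = 2.17459 × 10^18 J ≈ 2.175 EJ

Final answer: 2.175 EJ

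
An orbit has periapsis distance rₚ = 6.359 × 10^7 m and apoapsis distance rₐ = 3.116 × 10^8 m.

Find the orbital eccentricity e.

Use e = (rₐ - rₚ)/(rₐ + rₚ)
rₚ = 6.359 × 10^7 m
rₐ = 3.116 × 10^8 m
rₐ − rₚ = 2.4801 × 10^8 m
rₐ + rₚ = 3.7519 × 10^8 m
e = (rₐ − rₚ)/(rₐ + rₚ) = 0.661025

Final answer: e = 0.661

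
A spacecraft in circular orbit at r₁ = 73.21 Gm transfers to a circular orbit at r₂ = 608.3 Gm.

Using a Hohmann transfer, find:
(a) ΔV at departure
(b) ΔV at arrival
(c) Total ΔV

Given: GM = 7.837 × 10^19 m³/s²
r₁ = 73.21 Gm = 7.321 × 10^10 m
r₂ = 608.3 Gm = 6.083 × 10^11 m
GM = 7.837 × 10^19 m³/s²
Transfer ellipse: a_t = (r₁ + r₂)/2 = 3.40755 × 10^11 m
Circular speed at r₁: v₁ = √(GM/r₁) = 32718.2 m/s
Transfer speed at r₁ (periapsis): v₁ₜ = √(GM(2/r₁ − 1/a_t)) = 43714.7 m/s
(a) ΔV₁ = v₁ₜ − v₁ = 10996.5 m/s ≈ 11 km/s
Circular speed at r₂: v₂ = √(GM/r₂) = 11350.5 m/s
Transfer speed at r₂ (apoapsis): v₂ₜ = √(GM(2/r₂ − 1/a_t)) = 5261.14 m/s
(b) ΔV₂ = v₂ − v₂ₜ = 6089.38 m/s ≈ 6.089 km/s
(c) ΔV_total = ΔV₁ + ΔV₂ = 17085.9 m/s ≈ 17.09 km/s

Final answer:
(a) ΔV₁ = 11 km/s
(b) ΔV₂ = 6.089 km/s
(c) ΔV_total = 17.09 km/s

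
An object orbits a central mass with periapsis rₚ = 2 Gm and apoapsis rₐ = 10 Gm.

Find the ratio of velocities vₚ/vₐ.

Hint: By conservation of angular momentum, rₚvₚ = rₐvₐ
rₚ = 2 Gm = 2 × 10^9 m
rₐ = 10 Gm = 1 × 10^10 m
rₚvₚ = rₐvₐ  ⇒  vₚ/vₐ = rₐ/rₚ
vₚ/vₐ = (1 × 10^10) / (2 × 10^9) = 5

Final answer: vₚ/vₐ = 5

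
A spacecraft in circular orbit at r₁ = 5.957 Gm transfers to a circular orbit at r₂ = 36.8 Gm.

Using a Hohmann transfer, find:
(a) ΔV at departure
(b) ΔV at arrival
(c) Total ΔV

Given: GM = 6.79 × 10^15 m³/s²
r₁ = 5.957 Gm = 5.957 × 10^9 m
r₂ = 36.8 Gm = 3.68 × 10^10 m
GM = 6.79 × 10^15 m³/s²
Transfer ellipse: a_t = (r₁ + r₂)/2 = 2.13785 × 10^10 m
Circular speed at r₁: v₁ = √(GM/r₁) = 1067.63 m/s
Transfer speed at r₁ (periapsis): v₁ₜ = √(GM(2/r₁ − 1/a_t)) = 1400.74 m/s
(a) ΔV₁ = v₁ₜ − v₁ = 333.106 m/s ≈ 333.1 m/s
Circular speed at r₂: v₂ = √(GM/r₂) = 429.547 m/s
Transfer speed at r₂ (apoapsis): v₂ₜ = √(GM(2/r₂ − 1/a_t)) = 226.744 m/s
(b) ΔV₂ = v₂ − v₂ₜ = 202.803 m/s ≈ 202.8 m/s
(c) ΔV_total = ΔV₁ + ΔV₂ = 535.909 m/s ≈ 535.9 m/s

Final answer:
(a) ΔV₁ = 333.1 m/s
(b) ΔV₂ = 202.8 m/s
(c) ΔV_total = 535.9 m/s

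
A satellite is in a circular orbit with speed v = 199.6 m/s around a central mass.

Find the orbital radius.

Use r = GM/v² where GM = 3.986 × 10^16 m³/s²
v = 199.6 m/s
GM = 3.986 × 10^16 m³/s²
v² = 39840.2 m²/s²
r = GM/v² = (3.986 × 10^16) / 39840.2 = 1.0005 × 10^12 m ≈ 1 Tm

Final answer: 1 Tm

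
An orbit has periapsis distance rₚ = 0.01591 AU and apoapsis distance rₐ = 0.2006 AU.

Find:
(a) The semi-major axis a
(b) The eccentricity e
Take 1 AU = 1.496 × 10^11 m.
rₚ = 0.01591 AU = 2.38014 × 10^9 m
rₐ = 0.2006 AU = 3.00098 × 10^10 m
(a) a = (rₚ + rₐ)/2 = 1.61949 × 10^10 m ≈ 0.1083 AU
(b) e = (rₐ − rₚ)/(rₐ + rₚ) = (2.76296 × 10^10) / (3.23899 × 10^10) = 0.853032

Final answer:
(a) a = 0.1083 AU
(b) e = 0.853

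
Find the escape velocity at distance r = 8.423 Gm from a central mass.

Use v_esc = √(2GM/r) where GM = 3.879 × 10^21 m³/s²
r = 8.423 Gm = 8.423 × 10^9 m
GM = 3.879 × 10^21 m³/s²
2GM/r = 2 × (3.879 × 10^21) / (8.423 × 10^9) = 9.2105 × 10^11 m²/s²
v_esc = √(2GM/r) = 959713 m/s ≈ 959.7 km/s

Final answer: 959.7 km/s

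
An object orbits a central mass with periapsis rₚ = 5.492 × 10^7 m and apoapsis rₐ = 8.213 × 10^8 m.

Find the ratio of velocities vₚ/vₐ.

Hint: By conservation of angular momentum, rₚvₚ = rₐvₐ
rₚ = 5.492 × 10^7 m
rₐ = 8.213 × 10^8 m
rₚvₚ = rₐvₐ  ⇒  vₚ/vₐ = rₐ/rₚ
vₚ/vₐ = (8.213 × 10^8) / (5.492 × 10^7) = 14.9545

Final answer: vₚ/vₐ = 14.95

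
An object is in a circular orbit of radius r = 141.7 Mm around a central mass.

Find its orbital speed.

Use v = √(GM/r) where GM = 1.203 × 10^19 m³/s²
r = 141.7 Mm = 1.417 × 10^8 m
GM = 1.203 × 10^19 m³/s²
GM/r = (1.203 × 10^19) / (1.417 × 10^8) = 8.48977 × 10^10 m²/s²
v = √(GM/r) = 291372 m/s ≈ 291.4 km/s

Final answer: 291.4 km/s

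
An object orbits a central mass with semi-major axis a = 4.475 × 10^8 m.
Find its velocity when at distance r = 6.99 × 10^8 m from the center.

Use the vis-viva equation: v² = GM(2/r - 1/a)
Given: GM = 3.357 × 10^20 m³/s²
a = 4.475 × 10^8 m
r = 6.99 × 10^8 m
GM = 3.357 × 10^20 m³/s²
2/r − 1/a = 2.86123 × 10^-9 − 2.23464 × 10^-9 = 6.26593 × 10^-10 m⁻¹
v² = GM (2/r − 1/a) = 2.10347 × 10^11 m²/s²
v = 458636 m/s ≈ 458.6 km/s

Final answer: 458.6 km/s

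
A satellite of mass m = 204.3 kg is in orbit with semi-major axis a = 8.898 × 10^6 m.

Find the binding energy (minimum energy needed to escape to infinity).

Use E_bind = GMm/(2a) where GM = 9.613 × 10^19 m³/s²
a = 8.898 × 10^6 m
GM = 9.613 × 10^19 m³/s²
m = 204.3 kg
GMm = 9.613 × 10^19 × 204.3 = 1.96394 × 10^22 m³·kg/s²
2a = 1.7796 × 10^7 m
E_bind = GMm/(2a) = 1.10358 × 10^15 J ≈ 1.104 PJ

Final answer: 1.104 PJ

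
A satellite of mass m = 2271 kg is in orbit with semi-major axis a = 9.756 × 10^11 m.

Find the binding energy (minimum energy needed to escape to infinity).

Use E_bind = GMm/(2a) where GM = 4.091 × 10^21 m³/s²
a = 9.756 × 10^11 m
GM = 4.091 × 10^21 m³/s²
m = 2271 kg
GMm = 4.091 × 10^21 × 2271 = 9.29066 × 10^24 m³·kg/s²
2a = 1.9512 × 10^12 m
E_bind = GMm/(2a) = 4.76151 × 10^12 J ≈ 4.762 TJ

Final answer: 4.762 TJ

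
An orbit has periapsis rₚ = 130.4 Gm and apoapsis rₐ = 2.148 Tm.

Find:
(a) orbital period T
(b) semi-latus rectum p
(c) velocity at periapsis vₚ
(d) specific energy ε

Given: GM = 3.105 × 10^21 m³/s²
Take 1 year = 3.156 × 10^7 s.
rₚ = 130.4 Gm = 1.304 × 10^11 m
rₐ = 2.148 Tm = 2.148 × 10^12 m
GM = 3.105 × 10^21 m³/s²
a = (rₚ + rₐ)/2 = 1.1392 × 10^12 m
e = (rₐ − rₚ)/(rₐ + rₚ) = (2.0176 × 10^12) / (2.2784 × 10^12) = 0.885534
(a) a³ = 1.47843 × 10^36 m³;  T = 2π √(a³/GM) = 2π × 2.18207 × 10^7 s = 1.37104 × 10^8 s ≈ 4.344 years
(b) 1 − e² = 0.21583;  p = a(1 − e²) = 1.1392 × 10^12 × 0.21583 = 2.45874 × 10^11 m ≈ 245.9 Gm
(c) vₚ² = GM (2/rₚ − 1/a) = 3.105 × 10^21 × (1.53374 × 10^-11 − 8.77809 × 10^-13) = 4.48971 × 10^10 m²/s²;  vₚ = 211889 m/s ≈ 211.9 km/s
(d) 2a = 2.2784 × 10^12 m;  ε = −GM/(2a) = -1.3628 × 10^9 J/kg ≈ -1.363 GJ/kg

Final answer:
(a) orbital period T = 4.344 years
(b) semi-latus rectum p = 245.9 Gm
(c) velocity at periapsis vₚ = 211.9 km/s
(d) specific energy ε = -1.363 GJ/kg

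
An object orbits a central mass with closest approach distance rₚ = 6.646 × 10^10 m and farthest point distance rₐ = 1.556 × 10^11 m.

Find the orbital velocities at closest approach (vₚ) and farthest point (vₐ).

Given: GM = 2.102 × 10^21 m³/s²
rₚ = 6.646 × 10^10 m
rₐ = 1.556 × 10^11 m
GM = 2.102 × 10^21 m³/s²
a = (rₚ + rₐ)/2 = 1.1103 × 10^11 m
Vis-viva: v² = GM (2/r − 1/a)
vₚ² = 2.102 × 10^21 × (3.00933 × 10^-11 − 9.00657 × 10^-12) = 4.43243 × 10^10 m²/s²
vₚ = 210533 m/s ≈ 210.5 km/s
vₐ² = 2.102 × 10^21 × (1.28535 × 10^-11 − 9.00657 × 10^-12) = 8.08617 × 10^9 m²/s²
vₐ = 89923.2 m/s ≈ 89.92 km/s

Final answer: vₚ = 210.5 km/s, vₐ = 89.92 km/s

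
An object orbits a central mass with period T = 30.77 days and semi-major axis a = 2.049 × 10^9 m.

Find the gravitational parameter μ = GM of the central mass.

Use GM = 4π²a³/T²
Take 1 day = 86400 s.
T = 30.77 days = 2.65853 × 10^6 s
a = 2.049 × 10^9 m
a³ = 8.60252 × 10^27 m³
T² = 7.06777 × 10^12 s²
GM = 4π² × (8.60252 × 10^27) / (7.06777 × 10^12) = 4.80511 × 10^16 m³/s²
GM ≈ 4.805 × 10^16 m³/s²

Final answer: GM = 4.805 × 10^16 m³/s²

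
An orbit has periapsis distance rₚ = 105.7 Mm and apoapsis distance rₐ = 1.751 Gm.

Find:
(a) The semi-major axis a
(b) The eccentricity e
rₚ = 105.7 Mm = 1.057 × 10^8 m
rₐ = 1.751 Gm = 1.751 × 10^9 m
(a) a = (rₚ + rₐ)/2 = 9.2835 × 10^8 m ≈ 928.4 Mm
(b) e = (rₐ − rₚ)/(rₐ + rₚ) = (1.6453 × 10^9) / (1.8567 × 10^9) = 0.886142

Final answer:
(a) a = 928.4 Mm
(b) e = 0.8861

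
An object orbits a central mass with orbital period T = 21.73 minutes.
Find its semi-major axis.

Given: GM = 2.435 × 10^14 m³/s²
T = 21.73 minutes = 1303.8 s
GM = 2.435 × 10^14 m³/s²
Kepler's third law: a³ = GM T² / (4π²)
T² = 1.69989 × 10^6 s²
a³ = (2.435 × 10^14) × (1.69989 × 10^6) / (4π²) = 1.04848 × 10^19 m³
a = (a³)^(1/3) = 2.1887 × 10^6 m ≈ 2.189 × 10^6 m

Final answer: 2.189 × 10^6 m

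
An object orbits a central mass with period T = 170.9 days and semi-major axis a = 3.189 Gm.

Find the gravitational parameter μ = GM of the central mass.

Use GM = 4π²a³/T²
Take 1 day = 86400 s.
T = 170.9 days = 1.47658 × 10^7 s
a = 3.189 Gm = 3.189 × 10^9 m
a³ = 3.24312 × 10^28 m³
T² = 2.18028 × 10^14 s²
GM = 4π² × (3.24312 × 10^28) / (2.18028 × 10^14) = 5.87235 × 10^15 m³/s²
GM ≈ 5.872 × 10^15 m³/s²

Final answer: GM = 5.872 × 10^15 m³/s²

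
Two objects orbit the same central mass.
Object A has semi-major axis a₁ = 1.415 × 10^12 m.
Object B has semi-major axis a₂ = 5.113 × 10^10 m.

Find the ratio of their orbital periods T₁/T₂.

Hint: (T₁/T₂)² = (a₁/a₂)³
a₁ = 1.415 × 10^12 m
a₂ = 5.113 × 10^10 m
a₁/a₂ = 27.6746
T₁/T₂ = (a₁/a₂)^(3/2) = (27.6746)^1.5 = 145.586

Final answer: T₁/T₂ = 145.6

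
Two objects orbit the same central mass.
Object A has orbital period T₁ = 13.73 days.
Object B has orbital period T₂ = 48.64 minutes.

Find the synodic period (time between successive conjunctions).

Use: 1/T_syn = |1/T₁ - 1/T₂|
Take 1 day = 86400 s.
T₁ = 13.73 days = 1.18627 × 10^6 s
T₂ = 48.64 minutes = 2918.4 s
1/T₁ = 8.42977 × 10^-7 s⁻¹
1/T₂ = 0.000342654 s⁻¹
|1/T₁ − 1/T₂| = 0.000341811 s⁻¹
T_syn = 1 / |1/T₁ − 1/T₂| = 2925.6 s ≈ 48.76 minutes

Final answer: T_syn = 48.76 minutes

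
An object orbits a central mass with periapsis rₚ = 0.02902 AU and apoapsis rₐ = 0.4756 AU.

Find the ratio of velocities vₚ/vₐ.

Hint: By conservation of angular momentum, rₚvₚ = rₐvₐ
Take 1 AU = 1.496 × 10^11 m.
rₚ = 0.02902 AU = 4.34139 × 10^9 m
rₐ = 0.4756 AU = 7.11498 × 10^10 m
rₚvₚ = rₐvₐ  ⇒  vₚ/vₐ = rₐ/rₚ
vₚ/vₐ = (7.11498 × 10^10) / (4.34139 × 10^9) = 16.3887

Final answer: vₚ/vₐ = 16.39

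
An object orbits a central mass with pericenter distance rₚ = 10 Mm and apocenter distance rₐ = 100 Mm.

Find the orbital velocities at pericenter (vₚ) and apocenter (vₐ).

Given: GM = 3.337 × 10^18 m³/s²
rₚ = 10 Mm = 1 × 10^7 m
rₐ = 100 Mm = 1 × 10^8 m
GM = 3.337 × 10^18 m³/s²
a = (rₚ + rₐ)/2 = 5.5 × 10^7 m
Vis-viva: v² = GM (2/r − 1/a)
vₚ² = 3.337 × 10^18 × (2 × 10^-7 − 1.81818 × 10^-8) = 6.06727 × 10^11 m²/s²
vₚ = 778927 m/s ≈ 778.9 km/s
vₐ² = 3.337 × 10^18 × (2 × 10^-8 − 1.81818 × 10^-8) = 6.06727 × 10^9 m²/s²
vₐ = 77892.7 m/s ≈ 77.89 km/s

Final answer: vₚ = 778.9 km/s, vₐ = 77.89 km/s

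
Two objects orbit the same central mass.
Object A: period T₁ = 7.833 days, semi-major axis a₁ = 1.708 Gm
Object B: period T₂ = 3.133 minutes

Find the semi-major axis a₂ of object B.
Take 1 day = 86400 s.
T₁ = 7.833 days = 676771 s
T₂ = 3.133 minutes = 187.98 s
a₁ = 1.708 Gm = 1.708 × 10^9 m
Kepler's third law: (T₂/T₁)² = (a₂/a₁)³  ⇒  a₂ = a₁ (T₂/T₁)^(2/3)
T₂/T₁ = 0.00027776
(T₂/T₁)^(2/3) = 0.00425709
a₂ = 1.708 × 10^9 m × 0.00425709 = 7.27112 × 10^6 m ≈ 7.271 Mm

Final answer: a₂ = 7.271 Mm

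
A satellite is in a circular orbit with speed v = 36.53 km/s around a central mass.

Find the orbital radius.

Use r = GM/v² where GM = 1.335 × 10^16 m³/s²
v = 36.53 km/s = 36530 m/s
GM = 1.335 × 10^16 m³/s²
v² = 1.33444 × 10^9 m²/s²
r = GM/v² = (1.335 × 10^16) / (1.33444 × 10^9) = 1.00042 × 10^7 m ≈ 10 Mm

Final answer: 10 Mm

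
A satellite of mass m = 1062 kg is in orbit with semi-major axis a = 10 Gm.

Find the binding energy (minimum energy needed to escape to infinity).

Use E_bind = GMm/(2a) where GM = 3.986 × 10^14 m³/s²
a = 10 Gm = 1 × 10^10 m
GM = 3.986 × 10^14 m³/s²
m = 1062 kg
GMm = 3.986 × 10^14 × 1062 = 4.23313 × 10^17 m³·kg/s²
2a = 2 × 10^10 m
E_bind = GMm/(2a) = 2.11657 × 10^7 J ≈ 21.17 MJ

Final answer: 21.17 MJ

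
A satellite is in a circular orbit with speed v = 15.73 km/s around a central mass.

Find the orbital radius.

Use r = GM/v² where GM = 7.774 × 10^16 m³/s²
v = 15.73 km/s = 15730 m/s
GM = 7.774 × 10^16 m³/s²
v² = 2.47433 × 10^8 m²/s²
r = GM/v² = (7.774 × 10^16) / (2.47433 × 10^8) = 3.14186 × 10^8 m ≈ 3.142 × 10^8 m

Final answer: 3.142 × 10^8 m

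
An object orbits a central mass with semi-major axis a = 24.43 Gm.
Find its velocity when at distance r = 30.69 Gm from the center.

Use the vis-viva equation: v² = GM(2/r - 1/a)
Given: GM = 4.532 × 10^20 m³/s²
a = 24.43 Gm = 2.443 × 10^10 m
r = 30.69 Gm = 3.069 × 10^10 m
GM = 4.532 × 10^20 m³/s²
2/r − 1/a = 6.51678 × 10^-11 − 4.09333 × 10^-11 = 2.42345 × 10^-11 m⁻¹
v² = GM (2/r − 1/a) = 1.09831 × 10^10 m²/s²
v = 104800 m/s ≈ 104.8 km/s

Final answer: 104.8 km/s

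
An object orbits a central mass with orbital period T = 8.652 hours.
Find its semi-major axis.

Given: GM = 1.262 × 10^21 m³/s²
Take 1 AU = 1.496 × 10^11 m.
T = 8.652 hours = 31147.2 s
GM = 1.262 × 10^21 m³/s²
Kepler's third law: a³ = GM T² / (4π²)
T² = 9.70148 × 10^8 s²
a³ = (1.262 × 10^21) × (9.70148 × 10^8) / (4π²) = 3.10126 × 10^28 m³
a = (a³)^(1/3) = 3.1418 × 10^9 m ≈ 0.021 AU

Final answer: 0.021 AU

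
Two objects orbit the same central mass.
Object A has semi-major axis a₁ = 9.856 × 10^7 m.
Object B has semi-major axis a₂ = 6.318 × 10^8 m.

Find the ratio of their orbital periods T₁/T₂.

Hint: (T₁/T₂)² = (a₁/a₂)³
a₁ = 9.856 × 10^7 m
a₂ = 6.318 × 10^8 m
a₁/a₂ = 0.155999
T₁/T₂ = (a₁/a₂)^(3/2) = (0.155999)^1.5 = 0.0616143

Final answer: T₁/T₂ = 0.06161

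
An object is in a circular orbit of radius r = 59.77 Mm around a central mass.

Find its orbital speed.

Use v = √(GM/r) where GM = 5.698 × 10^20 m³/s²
r = 59.77 Mm = 5.977 × 10^7 m
GM = 5.698 × 10^20 m³/s²
GM/r = (5.698 × 10^20) / (5.977 × 10^7) = 9.53321 × 10^12 m²/s²
v = √(GM/r) = 3.08759 × 10^6 m/s ≈ 3088 km/s

Final answer: 3088 km/s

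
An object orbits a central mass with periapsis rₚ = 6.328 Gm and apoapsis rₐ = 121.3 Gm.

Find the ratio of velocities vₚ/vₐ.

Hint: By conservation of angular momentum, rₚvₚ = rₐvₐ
rₚ = 6.328 Gm = 6.328 × 10^9 m
rₐ = 121.3 Gm = 1.213 × 10^11 m
rₚvₚ = rₐvₐ  ⇒  vₚ/vₐ = rₐ/rₚ
vₚ/vₐ = (1.213 × 10^11) / (6.328 × 10^9) = 19.1688

Final answer: vₚ/vₐ = 19.17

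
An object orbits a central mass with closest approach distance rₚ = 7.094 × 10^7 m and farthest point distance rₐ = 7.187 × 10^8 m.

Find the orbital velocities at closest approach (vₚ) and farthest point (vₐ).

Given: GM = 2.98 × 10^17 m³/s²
rₚ = 7.094 × 10^7 m
rₐ = 7.187 × 10^8 m
GM = 2.98 × 10^17 m³/s²
a = (rₚ + rₐ)/2 = 3.9482 × 10^8 m
Vis-viva: v² = GM (2/r − 1/a)
vₚ² = 2.98 × 10^17 × (2.81928 × 10^-8 − 2.5328 × 10^-9) = 7.64669 × 10^9 m²/s²
vₚ = 87445.4 m/s ≈ 87.45 km/s
vₐ² = 2.98 × 10^17 × (2.7828 × 10^-9 − 2.5328 × 10^-9) = 7.45008 × 10^7 m²/s²
vₐ = 8631.38 m/s ≈ 8.631 km/s

Final answer: vₚ = 87.45 km/s, vₐ = 8.631 km/s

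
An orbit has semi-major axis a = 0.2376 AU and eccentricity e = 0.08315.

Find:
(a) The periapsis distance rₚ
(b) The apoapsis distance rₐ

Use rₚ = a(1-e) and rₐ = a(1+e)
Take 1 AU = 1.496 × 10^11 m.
a = 0.2376 AU = 3.5545 × 10^10 m
e = 0.08315:  1 − e = 0.91685,  1 + e = 1.08315
(a) rₚ = a(1 − e) = 3.5545 × 10^10 m × 0.91685 = 3.25894 × 10^10 m ≈ 0.2178 AU
(b) rₐ = a(1 + e) = 3.5545 × 10^10 m × 1.08315 = 3.85005 × 10^10 m ≈ 0.2574 AU

Final answer:
(a) rₚ = 0.2178 AU
(b) rₐ = 0.2574 AU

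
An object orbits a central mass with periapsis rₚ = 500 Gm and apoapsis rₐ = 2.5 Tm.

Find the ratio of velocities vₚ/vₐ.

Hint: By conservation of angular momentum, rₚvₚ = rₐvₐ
rₚ = 500 Gm = 5 × 10^11 m
rₐ = 2.5 Tm = 2.5 × 10^12 m
rₚvₚ = rₐvₐ  ⇒  vₚ/vₐ = rₐ/rₚ
vₚ/vₐ = (2.5 × 10^12) / (5 × 10^11) = 5

Final answer: vₚ/vₐ = 5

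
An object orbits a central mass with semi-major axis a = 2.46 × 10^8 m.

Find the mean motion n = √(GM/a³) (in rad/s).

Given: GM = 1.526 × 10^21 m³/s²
a = 2.46 × 10^8 m
GM = 1.526 × 10^21 m³/s²
a³ = 1.48869 × 10^25 m³
GM/a³ = (1.526 × 10^21) / (1.48869 × 10^25) = 0.000102506 s⁻²
n = √(GM/a³) = 0.0101245 rad/s ≈ 0.01012 rad/s

Final answer: n = 0.01012 rad/s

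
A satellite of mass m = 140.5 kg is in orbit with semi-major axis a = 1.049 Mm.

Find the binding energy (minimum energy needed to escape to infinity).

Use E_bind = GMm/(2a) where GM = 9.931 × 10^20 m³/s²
a = 1.049 Mm = 1.049 × 10^6 m
GM = 9.931 × 10^20 m³/s²
m = 140.5 kg
GMm = 9.931 × 10^20 × 140.5 = 1.39531 × 10^23 m³·kg/s²
2a = 2.098 × 10^6 m
E_bind = GMm/(2a) = 6.65065 × 10^16 J ≈ 66.51 PJ

Final answer: 66.51 PJ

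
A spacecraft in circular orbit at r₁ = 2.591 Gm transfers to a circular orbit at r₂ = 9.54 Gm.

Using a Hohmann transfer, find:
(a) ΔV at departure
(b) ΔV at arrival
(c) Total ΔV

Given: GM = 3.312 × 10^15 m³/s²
r₁ = 2.591 Gm = 2.591 × 10^9 m
r₂ = 9.54 Gm = 9.54 × 10^9 m
GM = 3.312 × 10^15 m³/s²
Transfer ellipse: a_t = (r₁ + r₂)/2 = 6.0655 × 10^9 m
Circular speed at r₁: v₁ = √(GM/r₁) = 1130.61 m/s
Transfer speed at r₁ (periapsis): v₁ₜ = √(GM(2/r₁ − 1/a_t)) = 1417.92 m/s
(a) ΔV₁ = v₁ₜ − v₁ = 287.316 m/s ≈ 287.3 m/s
Circular speed at r₂: v₂ = √(GM/r₂) = 589.211 m/s
Transfer speed at r₂ (apoapsis): v₂ₜ = √(GM(2/r₂ − 1/a_t)) = 385.098 m/s
(b) ΔV₂ = v₂ − v₂ₜ = 204.113 m/s ≈ 204.1 m/s
(c) ΔV_total = ΔV₁ + ΔV₂ = 491.429 m/s ≈ 491.4 m/s

Final answer:
(a) ΔV₁ = 287.3 m/s
(b) ΔV₂ = 204.1 m/s
(c) ΔV_total = 491.4 m/s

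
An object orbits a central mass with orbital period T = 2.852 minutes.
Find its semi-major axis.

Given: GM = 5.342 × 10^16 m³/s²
T = 2.852 minutes = 171.12 s
GM = 5.342 × 10^16 m³/s²
Kepler's third law: a³ = GM T² / (4π²)
T² = 29282.1 s²
a³ = (5.342 × 10^16) × 29282.1 / (4π²) = 3.96228 × 10^19 m³
a = (a³)^(1/3) = 3.40917 × 10^6 m ≈ 3.409 Mm

Final answer: 3.409 Mm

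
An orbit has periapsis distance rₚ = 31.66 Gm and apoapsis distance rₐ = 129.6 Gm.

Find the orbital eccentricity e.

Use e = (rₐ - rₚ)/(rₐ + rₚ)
rₚ = 31.66 Gm = 3.166 × 10^10 m
rₐ = 129.6 Gm = 1.296 × 10^11 m
rₐ − rₚ = 9.794 × 10^10 m
rₐ + rₚ = 1.6126 × 10^11 m
e = (rₐ − rₚ)/(rₐ + rₚ) = 0.607342

Final answer: e = 0.6073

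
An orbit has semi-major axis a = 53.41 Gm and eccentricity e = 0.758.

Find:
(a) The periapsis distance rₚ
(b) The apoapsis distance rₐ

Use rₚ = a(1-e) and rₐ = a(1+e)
a = 53.41 Gm = 5.341 × 10^10 m
e = 0.758:  1 − e = 0.242,  1 + e = 1.758
(a) rₚ = a(1 − e) = 5.341 × 10^10 m × 0.242 = 1.29252 × 10^10 m ≈ 12.93 Gm
(b) rₐ = a(1 + e) = 5.341 × 10^10 m × 1.758 = 9.38948 × 10^10 m ≈ 93.89 Gm

Final answer:
(a) rₚ = 12.93 Gm
(b) rₐ = 93.89 Gm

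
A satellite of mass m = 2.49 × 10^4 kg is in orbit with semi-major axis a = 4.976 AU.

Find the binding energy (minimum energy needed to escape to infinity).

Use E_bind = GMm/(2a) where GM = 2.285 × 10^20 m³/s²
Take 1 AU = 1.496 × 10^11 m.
a = 4.976 AU = 7.4441 × 10^11 m
GM = 2.285 × 10^20 m³/s²
m = 2.49 × 10^4 kg
GMm = 2.285 × 10^20 × 24900 = 5.68965 × 10^24 m³·kg/s²
2a = 1.48882 × 10^12 m
E_bind = GMm/(2a) = 3.82159 × 10^12 J ≈ 3.822 TJ

Final answer: 3.822 TJ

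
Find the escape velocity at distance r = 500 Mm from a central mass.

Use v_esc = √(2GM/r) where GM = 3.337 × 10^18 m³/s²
r = 500 Mm = 5 × 10^8 m
GM = 3.337 × 10^18 m³/s²
2GM/r = 2 × (3.337 × 10^18) / (5 × 10^8) = 1.3348 × 10^10 m²/s²
v_esc = √(2GM/r) = 115534 m/s ≈ 115.5 km/s

Final answer: 115.5 km/s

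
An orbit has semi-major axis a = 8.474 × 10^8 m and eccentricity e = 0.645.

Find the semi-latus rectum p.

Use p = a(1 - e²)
a = 8.474 × 10^8 m
e = 0.645,  e² = 0.416025,  1 − e² = 0.583975
p = a(1 − e²) = 8.474 × 10^8 m × 0.583975 = 4.9486 × 10^8 m ≈ 4.949 × 10^8 m

Final answer: p = 4.949 × 10^8 m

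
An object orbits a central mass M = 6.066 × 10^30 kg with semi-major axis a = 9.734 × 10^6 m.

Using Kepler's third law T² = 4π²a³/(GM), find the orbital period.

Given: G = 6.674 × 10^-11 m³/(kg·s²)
M = 6.066 × 10^30 kg
GM = G × M = 6.674 × 10^-11 × 6.066 × 10^30 = 4.04845 × 10^20 m³/s²
a = 9.734 × 10^6 m
a³ = 9.22304 × 10^20 m³
T = 2π √(a³/GM) = 2π √((9.22304 × 10^20) / (4.04845 × 10^20)) = 2π × 1.50936 s
T = 9.48359 s ≈ 9.484 seconds

Final answer: 9.484 seconds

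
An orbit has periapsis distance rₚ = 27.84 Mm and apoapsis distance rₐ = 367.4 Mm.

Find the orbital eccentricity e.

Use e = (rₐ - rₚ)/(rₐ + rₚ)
rₚ = 27.84 Mm = 2.784 × 10^7 m
rₐ = 367.4 Mm = 3.674 × 10^8 m
rₐ − rₚ = 3.3956 × 10^8 m
rₐ + rₚ = 3.9524 × 10^8 m
e = (rₐ − rₚ)/(rₐ + rₚ) = 0.859124

Final answer: e = 0.8591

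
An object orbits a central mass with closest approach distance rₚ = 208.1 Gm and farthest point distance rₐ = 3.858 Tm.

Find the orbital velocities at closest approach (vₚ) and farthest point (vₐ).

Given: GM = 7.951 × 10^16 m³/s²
rₚ = 208.1 Gm = 2.081 × 10^11 m
rₐ = 3.858 Tm = 3.858 × 10^12 m
GM = 7.951 × 10^16 m³/s²
a = (rₚ + rₐ)/2 = 2.03305 × 10^12 m
Vis-viva: v² = GM (2/r − 1/a)
vₚ² = 7.951 × 10^16 × (9.61076 × 10^-12 − 4.91872 × 10^-13) = 725043 m²/s²
vₚ = 851.495 m/s ≈ 851.5 m/s
vₐ² = 7.951 × 10^16 × (5.18403 × 10^-13 − 4.91872 × 10^-13) = 2109.52 m²/s²
vₐ = 45.9295 m/s ≈ 45.93 m/s

Final answer: vₚ = 851.5 m/s, vₐ = 45.93 m/s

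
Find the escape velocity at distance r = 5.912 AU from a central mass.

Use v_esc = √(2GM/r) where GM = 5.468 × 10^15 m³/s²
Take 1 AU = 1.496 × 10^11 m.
r = 5.912 AU = 8.84435 × 10^11 m
GM = 5.468 × 10^15 m³/s²
2GM/r = 2 × (5.468 × 10^15) / (8.84435 × 10^11) = 12365 m²/s²
v_esc = √(2GM/r) = 111.198 m/s ≈ 111.2 m/s

Final answer: 111.2 m/s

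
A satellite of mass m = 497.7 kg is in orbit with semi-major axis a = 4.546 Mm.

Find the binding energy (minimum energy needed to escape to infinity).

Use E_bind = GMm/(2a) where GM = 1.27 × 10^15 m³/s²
a = 4.546 Mm = 4.546 × 10^6 m
GM = 1.27 × 10^15 m³/s²
m = 497.7 kg
GMm = 1.27 × 10^15 × 497.7 = 6.32079 × 10^17 m³·kg/s²
2a = 9.092 × 10^6 m
E_bind = GMm/(2a) = 6.95203 × 10^10 J ≈ 69.52 GJ

Final answer: 69.52 GJ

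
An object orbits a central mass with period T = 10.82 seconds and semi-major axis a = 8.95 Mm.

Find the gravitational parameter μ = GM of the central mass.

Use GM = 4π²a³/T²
T = 10.82 seconds
a = 8.95 Mm = 8.95 × 10^6 m
a³ = 7.16917 × 10^20 m³
T² = 117.072 s²
GM = 4π² × (7.16917 × 10^20) / 117.072 = 2.41754 × 10^20 m³/s²
GM ≈ 2.418 × 10^20 m³/s²

Final answer: GM = 2.418 × 10^20 m³/s²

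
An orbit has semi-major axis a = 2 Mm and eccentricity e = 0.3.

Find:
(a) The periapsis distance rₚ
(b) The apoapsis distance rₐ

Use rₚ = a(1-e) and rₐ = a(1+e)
a = 2 Mm = 2 × 10^6 m
e = 0.3:  1 − e = 0.7,  1 + e = 1.3
(a) rₚ = a(1 − e) = 2 × 10^6 m × 0.7 = 1.4 × 10^6 m ≈ 1.4 Mm
(b) rₐ = a(1 + e) = 2 × 10^6 m × 1.3 = 2.6 × 10^6 m ≈ 2.6 Mm

Final answer:
(a) rₚ = 1.4 Mm
(b) rₐ = 2.6 Mm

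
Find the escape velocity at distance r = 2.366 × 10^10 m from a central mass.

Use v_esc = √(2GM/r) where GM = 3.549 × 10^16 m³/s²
r = 2.366 × 10^10 m
GM = 3.549 × 10^16 m³/s²
2GM/r = 2 × (3.549 × 10^16) / (2.366 × 10^10) = 3 × 10^6 m²/s²
v_esc = √(2GM/r) = 1732.05 m/s ≈ 1.732 km/s

Final answer: 1.732 km/s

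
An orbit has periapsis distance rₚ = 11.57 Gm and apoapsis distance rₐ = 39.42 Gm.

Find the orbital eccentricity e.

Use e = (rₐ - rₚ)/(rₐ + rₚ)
rₚ = 11.57 Gm = 1.157 × 10^10 m
rₐ = 39.42 Gm = 3.942 × 10^10 m
rₐ − rₚ = 2.785 × 10^10 m
rₐ + rₚ = 5.099 × 10^10 m
e = (rₐ − rₚ)/(rₐ + rₚ) = 0.546186

Final answer: e = 0.5462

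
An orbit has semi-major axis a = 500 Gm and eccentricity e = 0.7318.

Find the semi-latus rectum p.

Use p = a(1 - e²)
a = 500 Gm = 5 × 10^11 m
e = 0.7318,  e² = 0.535531,  1 − e² = 0.464469
p = a(1 − e²) = 5 × 10^11 m × 0.464469 = 2.32234 × 10^11 m ≈ 232.2 Gm

Final answer: p = 232.2 Gm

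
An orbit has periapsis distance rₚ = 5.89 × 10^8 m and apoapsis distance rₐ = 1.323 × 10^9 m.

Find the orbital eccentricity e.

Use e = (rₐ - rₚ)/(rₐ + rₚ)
rₚ = 5.89 × 10^8 m
rₐ = 1.323 × 10^9 m
rₐ − rₚ = 7.34 × 10^8 m
rₐ + rₚ = 1.912 × 10^9 m
e = (rₐ − rₚ)/(rₐ + rₚ) = 0.383891

Final answer: e = 0.3839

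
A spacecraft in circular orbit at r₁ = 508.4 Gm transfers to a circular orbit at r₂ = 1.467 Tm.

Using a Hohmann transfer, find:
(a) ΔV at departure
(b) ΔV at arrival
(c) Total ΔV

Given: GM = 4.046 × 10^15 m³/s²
r₁ = 508.4 Gm = 5.084 × 10^11 m
r₂ = 1.467 Tm = 1.467 × 10^12 m
GM = 4.046 × 10^15 m³/s²
Transfer ellipse: a_t = (r₁ + r₂)/2 = 9.877 × 10^11 m
Circular speed at r₁: v₁ = √(GM/r₁) = 89.2093 m/s
Transfer speed at r₁ (periapsis): v₁ₜ = √(GM(2/r₁ − 1/a_t)) = 108.721 m/s
(a) ΔV₁ = v₁ₜ − v₁ = 19.5115 m/s ≈ 19.51 m/s
Circular speed at r₂: v₂ = √(GM/r₂) = 52.5168 m/s
Transfer speed at r₂ (apoapsis): v₂ₜ = √(GM(2/r₂ − 1/a_t)) = 37.678 m/s
(b) ΔV₂ = v₂ − v₂ₜ = 14.8387 m/s ≈ 14.84 m/s
(c) ΔV_total = ΔV₁ + ΔV₂ = 34.3502 m/s ≈ 34.35 m/s

Final answer:
(a) ΔV₁ = 19.51 m/s
(b) ΔV₂ = 14.84 m/s
(c) ΔV_total = 34.35 m/s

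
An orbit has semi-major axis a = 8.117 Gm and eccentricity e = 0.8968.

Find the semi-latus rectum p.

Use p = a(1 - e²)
a = 8.117 Gm = 8.117 × 10^9 m
e = 0.8968,  e² = 0.80425,  1 − e² = 0.19575
p = a(1 − e²) = 8.117 × 10^9 m × 0.19575 = 1.5889 × 10^9 m ≈ 1.589 Gm

Final answer: p = 1.589 Gm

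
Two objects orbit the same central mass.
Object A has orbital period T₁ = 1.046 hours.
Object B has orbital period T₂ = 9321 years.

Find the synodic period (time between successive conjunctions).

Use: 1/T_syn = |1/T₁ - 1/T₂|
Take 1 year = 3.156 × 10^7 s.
T₁ = 1.046 hours = 3765.6 s
T₂ = 9321 years = 2.94171 × 10^11 s
1/T₁ = 0.000265562 s⁻¹
1/T₂ = 3.39939 × 10^-12 s⁻¹
|1/T₁ − 1/T₂| = 0.000265562 s⁻¹
T_syn = 1 / |1/T₁ − 1/T₂| = 3765.6 s ≈ 1.046 hours

Final answer: T_syn = 1.046 hours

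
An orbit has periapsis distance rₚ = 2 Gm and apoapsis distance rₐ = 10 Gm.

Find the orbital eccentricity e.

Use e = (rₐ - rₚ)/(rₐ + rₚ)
rₚ = 2 Gm = 2 × 10^9 m
rₐ = 10 Gm = 1 × 10^10 m
rₐ − rₚ = 8 × 10^9 m
rₐ + rₚ = 1.2 × 10^10 m
e = (rₐ − rₚ)/(rₐ + rₚ) = 0.666667

Final answer: e = 0.6667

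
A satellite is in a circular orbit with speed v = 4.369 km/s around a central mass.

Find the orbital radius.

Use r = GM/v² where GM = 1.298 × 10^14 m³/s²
v = 4.369 km/s = 4369 m/s
GM = 1.298 × 10^14 m³/s²
v² = 1.90882 × 10^7 m²/s²
r = GM/v² = (1.298 × 10^14) / (1.90882 × 10^7) = 6.80003 × 10^6 m ≈ 6.8 × 10^6 m

Final answer: 6.8 × 10^6 m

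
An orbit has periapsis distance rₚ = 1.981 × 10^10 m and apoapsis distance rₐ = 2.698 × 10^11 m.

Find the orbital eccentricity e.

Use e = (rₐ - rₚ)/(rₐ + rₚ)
rₚ = 1.981 × 10^10 m
rₐ = 2.698 × 10^11 m
rₐ − rₚ = 2.4999 × 10^11 m
rₐ + rₚ = 2.8961 × 10^11 m
e = (rₐ − rₚ)/(rₐ + rₚ) = 0.863195

Final answer: e = 0.8632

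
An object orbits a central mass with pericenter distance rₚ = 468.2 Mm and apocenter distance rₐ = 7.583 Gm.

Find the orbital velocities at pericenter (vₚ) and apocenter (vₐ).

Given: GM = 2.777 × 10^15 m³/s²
rₚ = 468.2 Mm = 4.682 × 10^8 m
rₐ = 7.583 Gm = 7.583 × 10^9 m
GM = 2.777 × 10^15 m³/s²
a = (rₚ + rₐ)/2 = 4.0256 × 10^9 m
Vis-viva: v² = GM (2/r − 1/a)
vₚ² = 2.777 × 10^15 × (4.27168 × 10^-9 − 2.4841 × 10^-10) = 1.11726 × 10^7 m²/s²
vₚ = 3342.55 m/s ≈ 3.343 km/s
vₐ² = 2.777 × 10^15 × (2.63748 × 10^-10 − 2.4841 × 10^-10) = 42592.7 m²/s²
vₐ = 206.38 m/s ≈ 206.4 m/s

Final answer: vₚ = 3.343 km/s, vₐ = 206.4 m/s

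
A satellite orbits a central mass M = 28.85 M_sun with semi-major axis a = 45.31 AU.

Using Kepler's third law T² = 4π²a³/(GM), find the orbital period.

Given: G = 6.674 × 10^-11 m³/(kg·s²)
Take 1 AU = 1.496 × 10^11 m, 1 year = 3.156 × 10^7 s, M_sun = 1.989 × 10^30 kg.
M = 28.85 M_sun = 5.73827 × 10^31 kg
GM = G × M = 6.674 × 10^-11 × 5.73827 × 10^31 = 3.82972 × 10^21 m³/s²
a = 45.31 AU = 6.77838 × 10^12 m
a³ = 3.11442 × 10^38 m³
T = 2π √(a³/GM) = 2π √((3.11442 × 10^38) / (3.82972 × 10^21)) = 2π × 2.85171 × 10^8 s
T = 1.79178 × 10^9 s ≈ 56.77 years

Final answer: 56.77 years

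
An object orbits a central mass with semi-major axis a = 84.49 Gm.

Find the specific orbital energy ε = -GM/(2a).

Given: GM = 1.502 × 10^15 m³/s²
a = 84.49 Gm = 8.449 × 10^10 m
GM = 1.502 × 10^15 m³/s²
2a = 1.6898 × 10^11 m
ε = −GM/(2a) = -8888.63 J/kg ≈ -8.889 kJ/kg

Final answer: -8.889 kJ/kg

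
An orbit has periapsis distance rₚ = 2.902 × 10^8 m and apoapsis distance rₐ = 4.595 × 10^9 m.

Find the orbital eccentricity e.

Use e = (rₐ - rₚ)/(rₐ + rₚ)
rₚ = 2.902 × 10^8 m
rₐ = 4.595 × 10^9 m
rₐ − rₚ = 4.3048 × 10^9 m
rₐ + rₚ = 4.8852 × 10^9 m
e = (rₐ − rₚ)/(rₐ + rₚ) = 0.881192

Final answer: e = 0.8812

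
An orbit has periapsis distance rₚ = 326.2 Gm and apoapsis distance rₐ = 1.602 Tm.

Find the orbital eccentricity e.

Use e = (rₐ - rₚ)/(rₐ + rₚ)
rₚ = 326.2 Gm = 3.262 × 10^11 m
rₐ = 1.602 Tm = 1.602 × 10^12 m
rₐ − rₚ = 1.2758 × 10^12 m
rₐ + rₚ = 1.9282 × 10^12 m
e = (rₐ − rₚ)/(rₐ + rₚ) = 0.661653

Final answer: e = 0.6617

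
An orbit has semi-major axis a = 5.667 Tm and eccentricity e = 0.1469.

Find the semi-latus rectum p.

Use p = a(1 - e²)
a = 5.667 Tm = 5.667 × 10^12 m
e = 0.1469,  e² = 0.0215796,  1 − e² = 0.97842
p = a(1 − e²) = 5.667 × 10^12 m × 0.97842 = 5.54471 × 10^12 m ≈ 5.545 Tm

Final answer: p = 5.545 Tm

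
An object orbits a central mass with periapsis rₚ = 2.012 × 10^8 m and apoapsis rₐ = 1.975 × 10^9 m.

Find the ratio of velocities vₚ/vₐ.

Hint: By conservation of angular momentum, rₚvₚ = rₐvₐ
rₚ = 2.012 × 10^8 m
rₐ = 1.975 × 10^9 m
rₚvₚ = rₐvₐ  ⇒  vₚ/vₐ = rₐ/rₚ
vₚ/vₐ = (1.975 × 10^9) / (2.012 × 10^8) = 9.8161

Final answer: vₚ/vₐ = 9.816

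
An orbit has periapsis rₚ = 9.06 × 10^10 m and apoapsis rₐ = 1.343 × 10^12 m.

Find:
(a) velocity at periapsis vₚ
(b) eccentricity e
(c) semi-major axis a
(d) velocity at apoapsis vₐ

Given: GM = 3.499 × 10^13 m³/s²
rₚ = 9.06 × 10^10 m
rₐ = 1.343 × 10^12 m
GM = 3.499 × 10^13 m³/s²
a = (rₚ + rₐ)/2 = 7.168 × 10^11 m
e = (rₐ − rₚ)/(rₐ + rₚ) = (1.2524 × 10^12) / (1.4336 × 10^12) = 0.873605
(a) vₚ² = GM (2/rₚ − 1/a) = 3.499 × 10^13 × (2.20751 × 10^-11 − 1.39509 × 10^-12) = 723.592 m²/s²;  vₚ = 26.8997 m/s ≈ 26.9 m/s
(b) e = 0.873605 ≈ 0.8736
(c) a = 7.168 × 10^11 m ≈ 7.168 × 10^11 m
(d) vₐ² = GM (2/rₐ − 1/a) = 3.499 × 10^13 × (1.4892 × 10^-12 − 1.39509 × 10^-12) = 3.29305 m²/s²;  vₐ = 1.81468 m/s ≈ 1.815 m/s

Final answer:
(a) velocity at periapsis vₚ = 26.9 m/s
(b) eccentricity e = 0.8736
(c) semi-major axis a = 7.168 × 10^11 m
(d) velocity at apoapsis vₐ = 1.815 m/s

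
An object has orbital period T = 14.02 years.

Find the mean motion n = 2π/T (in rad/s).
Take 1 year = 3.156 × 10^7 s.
T = 14.02 years = 4.42471 × 10^8 s
n = 2π / (4.42471 × 10^8 s) = 1.42002 × 10^-8 rad/s ≈ 1.42 × 10^-8 rad/s

Final answer: n = 1.42 × 10^-8 rad/s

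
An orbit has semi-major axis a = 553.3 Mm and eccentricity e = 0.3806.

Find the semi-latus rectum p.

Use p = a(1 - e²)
a = 553.3 Mm = 5.533 × 10^8 m
e = 0.3806,  e² = 0.144856,  1 − e² = 0.855144
p = a(1 − e²) = 5.533 × 10^8 m × 0.855144 = 4.73151 × 10^8 m ≈ 473.2 Mm

Final answer: p = 473.2 Mm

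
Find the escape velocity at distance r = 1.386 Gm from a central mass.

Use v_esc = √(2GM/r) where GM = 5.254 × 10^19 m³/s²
r = 1.386 Gm = 1.386 × 10^9 m
GM = 5.254 × 10^19 m³/s²
2GM/r = 2 × (5.254 × 10^19) / (1.386 × 10^9) = 7.58153 × 10^10 m²/s²
v_esc = √(2GM/r) = 275346 m/s ≈ 275.3 km/s

Final answer: 275.3 km/s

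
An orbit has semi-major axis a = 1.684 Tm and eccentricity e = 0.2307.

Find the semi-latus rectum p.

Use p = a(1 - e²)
a = 1.684 Tm = 1.684 × 10^12 m
e = 0.2307,  e² = 0.0532225,  1 − e² = 0.946778
p = a(1 − e²) = 1.684 × 10^12 m × 0.946778 = 1.59437 × 10^12 m ≈ 1.594 Tm

Final answer: p = 1.594 Tm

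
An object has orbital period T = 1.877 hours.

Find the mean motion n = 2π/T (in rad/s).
T = 1.877 hours = 6757.2 s
n = 2π / 6757.2 s = 0.00092985 rad/s ≈ 0.0009299 rad/s

Final answer: n = 0.0009299 rad/s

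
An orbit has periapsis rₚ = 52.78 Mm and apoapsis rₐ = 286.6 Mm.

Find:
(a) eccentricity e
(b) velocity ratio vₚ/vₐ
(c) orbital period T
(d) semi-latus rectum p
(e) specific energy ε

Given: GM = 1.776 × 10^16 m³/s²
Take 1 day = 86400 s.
rₚ = 52.78 Mm = 5.278 × 10^7 m
rₐ = 286.6 Mm = 2.866 × 10^8 m
GM = 1.776 × 10^16 m³/s²
a = (rₚ + rₐ)/2 = 1.6969 × 10^8 m
e = (rₐ − rₚ)/(rₐ + rₚ) = (2.3382 × 10^8) / (3.3938 × 10^8) = 0.688962
(a) e = 0.688962 ≈ 0.689
(b) vₚ/vₐ = rₐ/rₚ (angular momentum) = (2.866 × 10^8) / (5.278 × 10^7) = 5.43009 ≈ 5.43
(c) a³ = 4.88617 × 10^24 m³;  T = 2π √(a³/GM) = 2π × 16586.8 s = 104218 s ≈ 1.206 days
(d) 1 − e² = 0.525331;  p = a(1 − e²) = 1.6969 × 10^8 × 0.525331 = 8.91434 × 10^7 m ≈ 89.14 Mm
(e) 2a = 3.3938 × 10^8 m;  ε = −GM/(2a) = -5.23307 × 10^7 J/kg ≈ -52.33 MJ/kg

Final answer:
(a) eccentricity e = 0.689
(b) velocity ratio vₚ/vₐ = 5.43
(c) orbital period T = 1.206 days
(d) semi-latus rectum p = 89.14 Mm
(e) specific energy ε = -52.33 MJ/kg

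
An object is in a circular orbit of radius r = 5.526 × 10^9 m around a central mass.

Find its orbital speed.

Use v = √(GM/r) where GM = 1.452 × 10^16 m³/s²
r = 5.526 × 10^9 m
GM = 1.452 × 10^16 m³/s²
GM/r = (1.452 × 10^16) / (5.526 × 10^9) = 2.62758 × 10^6 m²/s²
v = √(GM/r) = 1620.98 m/s ≈ 1.621 km/s

Final answer: 1.621 km/s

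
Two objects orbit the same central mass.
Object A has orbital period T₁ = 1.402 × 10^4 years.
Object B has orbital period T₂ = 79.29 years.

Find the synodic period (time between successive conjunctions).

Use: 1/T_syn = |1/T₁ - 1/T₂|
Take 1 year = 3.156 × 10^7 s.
T₁ = 1.402 × 10^4 years = 4.42471 × 10^11 s
T₂ = 79.29 years = 2.50239 × 10^9 s
1/T₁ = 2.26003 × 10^-12 s⁻¹
1/T₂ = 3.99618 × 10^-10 s⁻¹
|1/T₁ − 1/T₂| = 3.97358 × 10^-10 s⁻¹
T_syn = 1 / |1/T₁ − 1/T₂| = 2.51663 × 10^9 s ≈ 79.74 years

Final answer: T_syn = 79.74 years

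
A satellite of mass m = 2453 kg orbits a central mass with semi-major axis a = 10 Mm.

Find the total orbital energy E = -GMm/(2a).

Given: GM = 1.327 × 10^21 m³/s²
a = 10 Mm = 1 × 10^7 m
GM = 1.327 × 10^21 m³/s²
2a = 2 × 10^7 m
GMm = 1.327 × 10^21 × 2453 = 3.25513 × 10^24 m³·kg/s²
E = −GMm/(2a) = -1.62757 × 10^17 J ≈ -162.8 PJ

Final answer: -162.8 PJ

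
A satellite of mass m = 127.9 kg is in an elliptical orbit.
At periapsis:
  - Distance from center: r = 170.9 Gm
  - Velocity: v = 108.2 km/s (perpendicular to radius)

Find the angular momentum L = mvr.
r = 170.9 Gm = 1.709 × 10^11 m
v = 108.2 km/s = 108200 m/s
vr = 108200 × 1.709 × 10^11 = 1.84914 × 10^16 m²/s
L = m × vr = 127.9 × 1.84914 × 10^16 = 2.36505 × 10^18 kg·m²/s ≈ 2.365 × 10^18 kg·m²/s

Final answer: L = 2.365 × 10^18 kg·m²/s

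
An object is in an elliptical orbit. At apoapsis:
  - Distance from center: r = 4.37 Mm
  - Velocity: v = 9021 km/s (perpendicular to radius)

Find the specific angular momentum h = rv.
r = 4.37 Mm = 4.37 × 10^6 m
v = 9021 km/s = 9.021 × 10^6 m/s
h = rv = 4.37 × 10^6 × 9.021 × 10^6 = 3.94218 × 10^13 m²/s ≈ 3.942 × 10^13 m²/s

Final answer: h = 3.942 × 10^13 m²/s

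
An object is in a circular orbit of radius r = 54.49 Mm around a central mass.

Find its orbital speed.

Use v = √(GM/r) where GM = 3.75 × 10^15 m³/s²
r = 54.49 Mm = 5.449 × 10^7 m
GM = 3.75 × 10^15 m³/s²
GM/r = (3.75 × 10^15) / (5.449 × 10^7) = 6.882 × 10^7 m²/s²
v = √(GM/r) = 8295.78 m/s ≈ 8.296 km/s

Final answer: 8.296 km/s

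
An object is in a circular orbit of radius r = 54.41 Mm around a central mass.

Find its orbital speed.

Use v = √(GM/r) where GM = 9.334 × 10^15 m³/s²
r = 54.41 Mm = 5.441 × 10^7 m
GM = 9.334 × 10^15 m³/s²
GM/r = (9.334 × 10^15) / (5.441 × 10^7) = 1.71549 × 10^8 m²/s²
v = √(GM/r) = 13097.7 m/s ≈ 13.1 km/s

Final answer: 13.1 km/s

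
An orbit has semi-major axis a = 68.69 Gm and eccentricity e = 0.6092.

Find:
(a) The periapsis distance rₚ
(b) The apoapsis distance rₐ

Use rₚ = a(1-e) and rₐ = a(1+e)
a = 68.69 Gm = 6.869 × 10^10 m
e = 0.6092:  1 − e = 0.3908,  1 + e = 1.6092
(a) rₚ = a(1 − e) = 6.869 × 10^10 m × 0.3908 = 2.68441 × 10^10 m ≈ 26.84 Gm
(b) rₐ = a(1 + e) = 6.869 × 10^10 m × 1.6092 = 1.10536 × 10^11 m ≈ 110.5 Gm

Final answer:
(a) rₚ = 26.84 Gm
(b) rₐ = 110.5 Gm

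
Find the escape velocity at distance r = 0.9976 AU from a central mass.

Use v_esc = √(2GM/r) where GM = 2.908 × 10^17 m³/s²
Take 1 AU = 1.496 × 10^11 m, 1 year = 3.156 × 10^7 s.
r = 0.9976 AU = 1.49241 × 10^11 m
GM = 2.908 × 10^17 m³/s²
2GM/r = 2 × (2.908 × 10^17) / (1.49241 × 10^11) = 3.89705 × 10^6 m²/s²
v_esc = √(2GM/r) = 1974.1 m/s ≈ 0.4165 AU/year

Final answer: 0.4165 AU/year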